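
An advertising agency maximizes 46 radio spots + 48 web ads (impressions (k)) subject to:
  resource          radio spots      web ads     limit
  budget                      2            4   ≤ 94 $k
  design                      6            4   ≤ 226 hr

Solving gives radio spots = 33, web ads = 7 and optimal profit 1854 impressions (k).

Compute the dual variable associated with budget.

At the optimum: budget uses 94 of 94 (binding); design uses 226 of 226 (binding).
From A_Bᵀ y = c: 2·y_budget + 6·y_design = 46; 4·y_budget + 4·y_design = 48.
→ y_budget = 6.5 and y_design = 5.5.
Shadow price of budget = 6.5.

6.5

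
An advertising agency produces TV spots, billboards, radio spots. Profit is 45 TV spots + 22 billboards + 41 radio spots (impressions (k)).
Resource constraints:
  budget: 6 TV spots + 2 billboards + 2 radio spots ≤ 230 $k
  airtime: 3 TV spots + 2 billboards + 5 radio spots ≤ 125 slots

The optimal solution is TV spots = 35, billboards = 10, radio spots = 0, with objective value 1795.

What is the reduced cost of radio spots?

-2

At the optimum: budget uses 230 of 230 (binding); airtime uses 125 of 125 (binding).
The binding rows give the dual system: 6·y_budget + 3·y_airtime = 45 and 2·y_budget + 2·y_airtime = 22.
→ y_budget = 4 and y_airtime = 7.
Reduced cost of radio spots: c₃ − yᵀa₃ = 41 − (4·2 + 7·5) = 41 − 43 = -2.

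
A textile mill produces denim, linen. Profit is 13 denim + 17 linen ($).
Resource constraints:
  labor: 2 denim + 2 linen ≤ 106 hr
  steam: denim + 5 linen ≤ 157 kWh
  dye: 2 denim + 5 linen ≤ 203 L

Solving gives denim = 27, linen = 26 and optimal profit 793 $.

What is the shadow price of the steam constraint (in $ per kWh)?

1

At the optimum: labor uses 106 of 106 (binding); steam uses 157 of 157 (binding); dye uses 184 of 203 (slack = 19).
By complementary slackness, y = 0 for the non-binding constraint.
Dual feasibility on the basic columns requires 2·y_labor + 1·y_steam = 13, 2·y_labor + 5·y_steam = 17.
Solving: y_labor = 6, y_steam = 1.
Shadow price of steam = 1.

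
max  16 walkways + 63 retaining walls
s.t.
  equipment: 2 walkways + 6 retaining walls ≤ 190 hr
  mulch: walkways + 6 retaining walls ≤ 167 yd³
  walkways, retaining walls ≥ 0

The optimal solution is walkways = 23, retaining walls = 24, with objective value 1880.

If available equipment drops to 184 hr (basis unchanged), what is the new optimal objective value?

1847

Both equipment and mulch are binding at x*.
Dual feasibility on the basic columns requires 2·y_equipment + 1·y_mulch = 16, 6·y_equipment + 6·y_mulch = 63.
This yields shadow prices y_equipment = 5.5, y_mulch = 5.
Δz = y_equipment·Δb = 5.5 × (-6) = -33, so new z* = 1880 − 33 = 1847.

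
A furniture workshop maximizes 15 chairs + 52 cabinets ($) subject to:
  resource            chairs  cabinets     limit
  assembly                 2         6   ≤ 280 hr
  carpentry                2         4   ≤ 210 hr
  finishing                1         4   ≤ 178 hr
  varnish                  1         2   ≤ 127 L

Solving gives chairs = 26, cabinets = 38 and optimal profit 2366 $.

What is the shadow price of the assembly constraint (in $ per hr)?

4

Binding: assembly and finishing. Non-binding: carpentry (6 unused), varnish (25 unused).
Since carpentry, varnish are not tight, their duals are 0.
Dual feasibility on the basic columns requires 2·y_assembly + 1·y_finishing = 15, 6·y_assembly + 4·y_finishing = 52.
→ y_assembly = 4 and y_finishing = 7.
Shadow price of assembly = 4.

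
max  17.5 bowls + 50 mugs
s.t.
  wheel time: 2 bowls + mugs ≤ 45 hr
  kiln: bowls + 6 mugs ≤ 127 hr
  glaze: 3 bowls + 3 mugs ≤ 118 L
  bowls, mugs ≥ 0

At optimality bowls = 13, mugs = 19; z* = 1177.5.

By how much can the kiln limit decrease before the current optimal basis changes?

Binding constraints: wheel time, kiln. The basis is B = [[2,1],[1,6]] with det 11.
Per unit decrease in kiln, x* moves by d = (0.0909, -0.1818).
The basis stays optimal until mugs reaches 0; allowable decrease = 104.5 hr.

104.5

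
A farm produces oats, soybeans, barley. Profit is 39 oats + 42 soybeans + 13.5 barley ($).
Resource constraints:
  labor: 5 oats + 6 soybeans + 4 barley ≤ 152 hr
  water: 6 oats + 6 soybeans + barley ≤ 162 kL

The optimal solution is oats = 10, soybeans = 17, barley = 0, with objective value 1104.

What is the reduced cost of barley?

-2.5

At the optimum: labor uses 152 of 152 (binding); water uses 162 of 162 (binding).
The binding rows give the dual system: 5·y_labor + 6·y_water = 39 and 6·y_labor + 6·y_water = 42.
Solving: y_labor = 3, y_water = 4.
Reduced cost of barley: c₃ − yᵀa₃ = 13.5 − (3·4 + 4·1) = 13.5 − 16 = -2.5.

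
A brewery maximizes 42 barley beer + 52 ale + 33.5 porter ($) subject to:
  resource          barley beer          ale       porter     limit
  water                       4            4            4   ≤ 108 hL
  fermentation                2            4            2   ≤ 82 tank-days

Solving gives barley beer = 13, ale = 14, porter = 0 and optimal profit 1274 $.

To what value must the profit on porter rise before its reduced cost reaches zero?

Check each constraint at x*: water 108/108 (tight); fermentation 82/82 (tight).
The binding rows give the dual system: 4·y_water + 2·y_fermentation = 42 and 4·y_water + 4·y_fermentation = 52.
Solving: y_water = 8, y_fermentation = 5.
porter enters the basis when its profit ≥ yᵀa₃ = 8·4 + 5·2 = 42.

42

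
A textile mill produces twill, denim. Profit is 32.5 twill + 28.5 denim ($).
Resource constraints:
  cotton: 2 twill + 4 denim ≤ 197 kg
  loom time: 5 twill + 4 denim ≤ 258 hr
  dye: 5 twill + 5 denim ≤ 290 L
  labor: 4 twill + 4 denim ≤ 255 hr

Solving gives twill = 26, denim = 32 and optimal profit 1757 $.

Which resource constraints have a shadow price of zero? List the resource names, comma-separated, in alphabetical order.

cotton: 180/197 (slack 17)
loom time: 258/258 (binding)
dye: 290/290 (binding)
labor: 232/255 (slack 23)
By complementary slackness, a constraint with positive slack has shadow price 0 → cotton, labor.

cotton, labor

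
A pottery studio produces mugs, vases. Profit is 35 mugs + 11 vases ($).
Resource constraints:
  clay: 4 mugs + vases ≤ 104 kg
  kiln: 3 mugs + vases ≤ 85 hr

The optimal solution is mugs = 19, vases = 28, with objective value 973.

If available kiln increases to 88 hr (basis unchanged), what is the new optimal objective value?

1000

At the optimum: clay uses 104 of 104 (binding); kiln uses 85 of 85 (binding).
The binding rows give the dual system: 4·y_clay + 3·y_kiln = 35 and 1·y_clay + 1·y_kiln = 11.
Solving: y_clay = 2, y_kiln = 9.
Δz = y_kiln·Δb = 9 × (3) = 27, so new z* = 973 + 27 = 1000.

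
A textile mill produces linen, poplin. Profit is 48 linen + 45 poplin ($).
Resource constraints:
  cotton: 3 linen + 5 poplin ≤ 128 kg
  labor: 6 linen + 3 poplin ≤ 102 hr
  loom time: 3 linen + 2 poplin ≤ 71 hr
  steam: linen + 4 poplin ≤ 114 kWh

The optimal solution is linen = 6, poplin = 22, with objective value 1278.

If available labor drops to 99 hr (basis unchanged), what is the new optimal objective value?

Binding: cotton and labor. Non-binding: loom time (9 unused), steam (20 unused).
Since loom time, steam are not tight, their duals are 0.
The binding rows give the dual system: 3·y_cotton + 6·y_labor = 48 and 5·y_cotton + 3·y_labor = 45.
→ y_cotton = 6 and y_labor = 5.
Δz = y_labor·Δb = 5 × (-3) = -15, so new z* = 1278 − 15 = 1263.

1263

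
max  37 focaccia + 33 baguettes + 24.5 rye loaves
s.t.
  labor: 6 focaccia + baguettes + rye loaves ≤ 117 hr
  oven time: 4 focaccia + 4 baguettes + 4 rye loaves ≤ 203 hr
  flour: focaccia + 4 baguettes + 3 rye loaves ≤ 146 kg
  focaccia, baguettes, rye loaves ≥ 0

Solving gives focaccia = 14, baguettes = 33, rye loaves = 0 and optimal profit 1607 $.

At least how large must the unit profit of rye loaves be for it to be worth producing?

At the optimum: labor uses 117 of 117 (binding); oven time uses 188 of 203 (slack = 15); flour uses 146 of 146 (binding).
Since oven time is not tight, its dual is 0.
From A_Bᵀ y = c: 6·y_labor + 1·y_flour = 37; 1·y_labor + 4·y_flour = 33.
Solving: y_labor = 5, y_flour = 7.
rye loaves enters the basis when its profit ≥ yᵀa₃ = 5·1 + 7·3 = 26.

26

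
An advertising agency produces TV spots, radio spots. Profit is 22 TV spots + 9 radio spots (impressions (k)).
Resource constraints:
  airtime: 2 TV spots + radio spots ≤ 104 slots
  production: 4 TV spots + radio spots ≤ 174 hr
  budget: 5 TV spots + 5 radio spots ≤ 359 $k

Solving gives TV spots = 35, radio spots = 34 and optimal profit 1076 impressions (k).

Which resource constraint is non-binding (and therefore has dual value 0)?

airtime: 104/104 (binding)
production: 174/174 (binding)
budget: 345/359 (slack 14)
By complementary slackness, a constraint with positive slack has shadow price 0 → budget.

budget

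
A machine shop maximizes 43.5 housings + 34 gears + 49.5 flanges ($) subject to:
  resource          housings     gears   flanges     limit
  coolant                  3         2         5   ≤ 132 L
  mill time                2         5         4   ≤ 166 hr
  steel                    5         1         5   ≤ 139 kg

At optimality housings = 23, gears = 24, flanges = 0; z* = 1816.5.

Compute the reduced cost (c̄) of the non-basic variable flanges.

Check each constraint at x*: coolant 117/132 (slack 15); mill time 166/166 (tight); steel 139/139 (tight).
Since coolant is not tight, its dual is 0.
Dual feasibility on the basic columns requires 2·y_mill time + 5·y_steel = 43.5, 5·y_mill time + 1·y_steel = 34.
Solving: y_mill time = 5.5, y_steel = 6.5.
Reduced cost of flanges: c₃ − yᵀa₃ = 49.5 − (5.5·4 + 6.5·5) = 49.5 − 54.5 = -5.

-5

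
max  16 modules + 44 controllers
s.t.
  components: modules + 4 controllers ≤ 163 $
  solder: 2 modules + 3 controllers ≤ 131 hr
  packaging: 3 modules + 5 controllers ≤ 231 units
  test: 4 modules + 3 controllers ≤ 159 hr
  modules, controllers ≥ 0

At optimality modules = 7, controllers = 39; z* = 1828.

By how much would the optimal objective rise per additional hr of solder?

Check each constraint at x*: components 163/163 (tight); solder 131/131 (tight); packaging 216/231 (slack 15); test 145/159 (slack 14).
Slack constraints have shadow price 0 (complementary slackness).
Dual feasibility on the basic columns requires 1·y_components + 2·y_solder = 16, 4·y_components + 3·y_solder = 44.
This yields shadow prices y_components = 8, y_solder = 4.
Shadow price of solder = 4.

4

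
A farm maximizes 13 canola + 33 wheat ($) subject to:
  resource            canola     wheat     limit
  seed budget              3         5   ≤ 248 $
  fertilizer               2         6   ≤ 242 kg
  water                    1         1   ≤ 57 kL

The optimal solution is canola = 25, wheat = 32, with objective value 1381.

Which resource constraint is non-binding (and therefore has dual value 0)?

seed budget

seed budget: 235/248 (slack 13)
fertilizer: 242/242 (binding)
water: 57/57 (binding)
By complementary slackness, a constraint with positive slack has shadow price 0 → seed budget.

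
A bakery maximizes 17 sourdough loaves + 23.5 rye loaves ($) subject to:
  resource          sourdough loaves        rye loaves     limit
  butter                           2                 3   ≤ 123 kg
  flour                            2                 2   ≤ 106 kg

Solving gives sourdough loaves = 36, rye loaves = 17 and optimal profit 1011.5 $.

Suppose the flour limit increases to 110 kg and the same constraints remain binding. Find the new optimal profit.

Check each constraint at x*: butter 123/123 (tight); flour 106/106 (tight).
Dual feasibility on the basic columns requires 2·y_butter + 2·y_flour = 17, 3·y_butter + 2·y_flour = 23.5.
Solving: y_butter = 6.5, y_flour = 2.
Δz = y_flour·Δb = 2 × (4) = 8, so new z* = 1011.5 + 8 = 1019.5.

1019.5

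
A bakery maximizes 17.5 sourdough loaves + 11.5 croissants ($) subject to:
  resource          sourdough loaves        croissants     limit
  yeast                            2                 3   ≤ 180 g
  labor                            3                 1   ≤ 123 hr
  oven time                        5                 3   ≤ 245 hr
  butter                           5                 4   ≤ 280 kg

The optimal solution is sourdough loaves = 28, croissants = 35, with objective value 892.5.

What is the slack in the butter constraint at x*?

0

butter used = 5·28 + 4·35 = 280; slack = 280 − 280 = 0.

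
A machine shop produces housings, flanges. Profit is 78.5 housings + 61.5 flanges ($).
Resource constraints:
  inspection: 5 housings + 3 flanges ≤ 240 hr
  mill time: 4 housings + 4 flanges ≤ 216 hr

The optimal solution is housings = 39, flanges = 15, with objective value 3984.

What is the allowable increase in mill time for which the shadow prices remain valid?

104

Binding constraints: inspection, mill time. The basis is B = [[5,3],[4,4]] with det 8.
Per unit increase in mill time, x* moves by d = (-0.375, 0.625).
The basis stays optimal until housings reaches 0; allowable increase = 104 hr.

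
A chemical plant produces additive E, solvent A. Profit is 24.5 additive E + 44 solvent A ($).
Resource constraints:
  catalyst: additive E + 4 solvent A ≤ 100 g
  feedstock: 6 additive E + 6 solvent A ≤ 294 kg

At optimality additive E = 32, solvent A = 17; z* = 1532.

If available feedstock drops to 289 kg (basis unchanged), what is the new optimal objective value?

1517

Check each constraint at x*: catalyst 100/100 (tight); feedstock 294/294 (tight).
Dual feasibility on the basic columns requires 1·y_catalyst + 6·y_feedstock = 24.5, 4·y_catalyst + 6·y_feedstock = 44.
→ y_catalyst = 6.5 and y_feedstock = 3.
Δz = y_feedstock·Δb = 3 × (-5) = -15, so new z* = 1532 − 15 = 1517.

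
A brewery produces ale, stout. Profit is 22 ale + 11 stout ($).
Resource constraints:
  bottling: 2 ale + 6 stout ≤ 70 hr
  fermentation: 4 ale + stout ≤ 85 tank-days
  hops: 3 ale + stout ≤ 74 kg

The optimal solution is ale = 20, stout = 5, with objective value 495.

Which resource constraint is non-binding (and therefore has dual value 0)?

bottling: 70/70 (binding)
fermentation: 85/85 (binding)
hops: 65/74 (slack 9)
By complementary slackness, a constraint with positive slack has shadow price 0 → hops.

hops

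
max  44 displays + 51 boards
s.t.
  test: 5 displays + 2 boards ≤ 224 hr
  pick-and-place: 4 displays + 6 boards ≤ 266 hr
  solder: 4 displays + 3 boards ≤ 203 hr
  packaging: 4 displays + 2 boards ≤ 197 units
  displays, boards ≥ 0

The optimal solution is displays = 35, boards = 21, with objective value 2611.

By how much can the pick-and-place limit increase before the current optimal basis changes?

Binding constraints: pick-and-place, solder. The basis is B = [[4,6],[4,3]] with det -12.
Per unit increase in pick-and-place, x* moves by d = (-0.25, 0.3333).
The basis stays optimal until displays reaches 0; allowable increase = 140 hr.

140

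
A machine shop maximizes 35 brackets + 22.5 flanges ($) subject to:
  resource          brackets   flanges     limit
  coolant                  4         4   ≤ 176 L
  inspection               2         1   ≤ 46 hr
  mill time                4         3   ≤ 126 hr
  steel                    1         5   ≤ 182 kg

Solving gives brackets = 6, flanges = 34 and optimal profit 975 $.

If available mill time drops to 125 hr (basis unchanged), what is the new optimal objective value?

970

Binding: inspection and mill time. Non-binding: coolant (16 unused), steel (6 unused).
Slack constraints have shadow price 0 (complementary slackness).
Dual feasibility on the basic columns requires 2·y_inspection + 4·y_mill time = 35, 1·y_inspection + 3·y_mill time = 22.5.
This yields shadow prices y_inspection = 7.5, y_mill time = 5.
Δz = y_mill time·Δb = 5 × (-1) = -5, so new z* = 975 − 5 = 970.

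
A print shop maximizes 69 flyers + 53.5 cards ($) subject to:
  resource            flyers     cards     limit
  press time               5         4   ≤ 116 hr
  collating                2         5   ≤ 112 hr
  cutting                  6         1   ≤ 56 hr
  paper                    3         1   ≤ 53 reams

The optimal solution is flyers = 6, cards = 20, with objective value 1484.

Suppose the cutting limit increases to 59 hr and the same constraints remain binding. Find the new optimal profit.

Binding: collating and cutting. Non-binding: press time (6 unused), paper (15 unused).
By complementary slackness, y = 0 for the non-binding constraints.
From A_Bᵀ y = c: 2·y_collating + 6·y_cutting = 69; 5·y_collating + 1·y_cutting = 53.5.
Solving: y_collating = 9, y_cutting = 8.5.
Δz = y_cutting·Δb = 8.5 × (3) = 25.5, so new z* = 1484 + 25.5 = 1509.5.

1509.5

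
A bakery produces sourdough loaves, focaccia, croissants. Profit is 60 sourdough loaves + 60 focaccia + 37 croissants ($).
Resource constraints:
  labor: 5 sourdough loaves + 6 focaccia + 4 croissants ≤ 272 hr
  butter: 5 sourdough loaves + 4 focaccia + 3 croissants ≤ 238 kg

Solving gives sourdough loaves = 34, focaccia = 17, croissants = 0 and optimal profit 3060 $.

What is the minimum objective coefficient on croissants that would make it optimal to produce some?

42

Check each constraint at x*: labor 272/272 (tight); butter 238/238 (tight).
The binding rows give the dual system: 5·y_labor + 5·y_butter = 60 and 6·y_labor + 4·y_butter = 60.
This yields shadow prices y_labor = 6, y_butter = 6.
croissants enters the basis when its profit ≥ yᵀa₃ = 6·4 + 6·3 = 42.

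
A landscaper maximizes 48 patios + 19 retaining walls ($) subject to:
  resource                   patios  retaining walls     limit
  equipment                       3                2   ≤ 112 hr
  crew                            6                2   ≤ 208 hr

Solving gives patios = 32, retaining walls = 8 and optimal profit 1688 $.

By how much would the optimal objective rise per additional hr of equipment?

At the optimum: equipment uses 112 of 112 (binding); crew uses 208 of 208 (binding).
Dual feasibility on the basic columns requires 3·y_equipment + 6·y_crew = 48, 2·y_equipment + 2·y_crew = 19.
Solving: y_equipment = 3, y_crew = 6.5.
Shadow price of equipment = 3.

3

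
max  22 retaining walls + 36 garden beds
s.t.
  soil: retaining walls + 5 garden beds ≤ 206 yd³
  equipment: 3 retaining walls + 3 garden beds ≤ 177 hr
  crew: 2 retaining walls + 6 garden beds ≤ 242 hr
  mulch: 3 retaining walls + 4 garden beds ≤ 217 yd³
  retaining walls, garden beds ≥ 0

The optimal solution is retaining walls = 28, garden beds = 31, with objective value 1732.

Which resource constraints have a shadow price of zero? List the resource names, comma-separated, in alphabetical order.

mulch, soil

soil: 183/206 (slack 23)
equipment: 177/177 (binding)
crew: 242/242 (binding)
mulch: 208/217 (slack 9)
By complementary slackness, a constraint with positive slack has shadow price 0 → mulch, soil.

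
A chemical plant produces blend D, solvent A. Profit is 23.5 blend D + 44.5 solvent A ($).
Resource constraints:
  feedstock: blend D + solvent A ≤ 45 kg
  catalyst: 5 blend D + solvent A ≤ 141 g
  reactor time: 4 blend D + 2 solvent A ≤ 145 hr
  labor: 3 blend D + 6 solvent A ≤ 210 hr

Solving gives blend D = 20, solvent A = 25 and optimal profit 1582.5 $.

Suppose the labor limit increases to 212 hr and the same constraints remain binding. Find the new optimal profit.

Check each constraint at x*: feedstock 45/45 (tight); catalyst 125/141 (slack 16); reactor time 130/145 (slack 15); labor 210/210 (tight).
Slack constraints have shadow price 0 (complementary slackness).
The binding rows give the dual system: 1·y_feedstock + 3·y_labor = 23.5 and 1·y_feedstock + 6·y_labor = 44.5.
Solving: y_feedstock = 2.5, y_labor = 7.
Δz = y_labor·Δb = 7 × (2) = 14, so new z* = 1582.5 + 14 = 1596.5.

1596.5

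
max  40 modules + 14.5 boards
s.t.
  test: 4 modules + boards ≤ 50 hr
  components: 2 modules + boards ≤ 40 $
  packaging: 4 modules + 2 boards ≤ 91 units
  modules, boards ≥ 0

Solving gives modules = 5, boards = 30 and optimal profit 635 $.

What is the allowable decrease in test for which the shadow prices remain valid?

10

Binding constraints: test, components. The basis is B = [[4,1],[2,1]] with det 2.
Per unit decrease in test, x* moves by d = (-0.5, 1).
The basis stays optimal until modules reaches 0; allowable decrease = 10 hr.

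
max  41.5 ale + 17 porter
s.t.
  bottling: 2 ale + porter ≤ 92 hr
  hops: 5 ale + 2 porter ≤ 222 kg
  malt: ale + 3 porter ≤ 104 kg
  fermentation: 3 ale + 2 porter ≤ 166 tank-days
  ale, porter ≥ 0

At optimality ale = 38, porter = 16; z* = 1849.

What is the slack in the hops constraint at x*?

hops used = 5·38 + 2·16 = 222; slack = 222 − 222 = 0.

0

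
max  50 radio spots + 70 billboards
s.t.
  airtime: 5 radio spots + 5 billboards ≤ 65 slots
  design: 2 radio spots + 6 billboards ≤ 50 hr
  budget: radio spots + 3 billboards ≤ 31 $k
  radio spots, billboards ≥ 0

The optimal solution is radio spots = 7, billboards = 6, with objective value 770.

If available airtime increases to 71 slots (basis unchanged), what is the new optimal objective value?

Check each constraint at x*: airtime 65/65 (tight); design 50/50 (tight); budget 25/31 (slack 6).
Slack constraints have shadow price 0 (complementary slackness).
Dual feasibility on the basic columns requires 5·y_airtime + 2·y_design = 50, 5·y_airtime + 6·y_design = 70.
This yields shadow prices y_airtime = 8, y_design = 5.
Δz = y_airtime·Δb = 8 × (6) = 48, so new z* = 770 + 48 = 818.

818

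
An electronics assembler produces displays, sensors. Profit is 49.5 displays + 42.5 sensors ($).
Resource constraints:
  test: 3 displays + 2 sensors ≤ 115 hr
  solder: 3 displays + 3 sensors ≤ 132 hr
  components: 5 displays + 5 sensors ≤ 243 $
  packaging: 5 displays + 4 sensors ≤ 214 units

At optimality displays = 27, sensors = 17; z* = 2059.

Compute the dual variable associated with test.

At the optimum: test uses 115 of 115 (binding); solder uses 132 of 132 (binding); components uses 220 of 243 (slack = 23); packaging uses 203 of 214 (slack = 11).
Slack constraints have shadow price 0 (complementary slackness).
From A_Bᵀ y = c: 3·y_test + 3·y_solder = 49.5; 2·y_test + 3·y_solder = 42.5.
This yields shadow prices y_test = 7, y_solder = 9.5.
Shadow price of test = 7.

7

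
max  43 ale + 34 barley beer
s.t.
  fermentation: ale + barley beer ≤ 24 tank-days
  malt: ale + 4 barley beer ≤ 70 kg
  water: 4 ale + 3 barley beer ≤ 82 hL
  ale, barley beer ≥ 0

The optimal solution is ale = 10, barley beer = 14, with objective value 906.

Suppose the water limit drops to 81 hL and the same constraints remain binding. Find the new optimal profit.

897

At the optimum: fermentation uses 24 of 24 (binding); malt uses 66 of 70 (slack = 4); water uses 82 of 82 (binding).
Since malt is not tight, its dual is 0.
Dual feasibility on the basic columns requires 1·y_fermentation + 4·y_water = 43, 1·y_fermentation + 3·y_water = 34.
Solving: y_fermentation = 7, y_water = 9.
Δz = y_water·Δb = 9 × (-1) = -9, so new z* = 906 − 9 = 897.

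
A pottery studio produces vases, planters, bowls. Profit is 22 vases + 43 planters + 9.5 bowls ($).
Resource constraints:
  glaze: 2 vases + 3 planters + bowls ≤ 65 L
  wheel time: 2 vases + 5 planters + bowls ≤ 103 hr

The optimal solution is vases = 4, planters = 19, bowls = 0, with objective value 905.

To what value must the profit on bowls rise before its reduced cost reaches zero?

Both glaze and wheel time are binding at x*.
From A_Bᵀ y = c: 2·y_glaze + 2·y_wheel time = 22; 3·y_glaze + 5·y_wheel time = 43.
This yields shadow prices y_glaze = 6, y_wheel time = 5.
bowls enters the basis when its profit ≥ yᵀa₃ = 6·1 + 5·1 = 11.

11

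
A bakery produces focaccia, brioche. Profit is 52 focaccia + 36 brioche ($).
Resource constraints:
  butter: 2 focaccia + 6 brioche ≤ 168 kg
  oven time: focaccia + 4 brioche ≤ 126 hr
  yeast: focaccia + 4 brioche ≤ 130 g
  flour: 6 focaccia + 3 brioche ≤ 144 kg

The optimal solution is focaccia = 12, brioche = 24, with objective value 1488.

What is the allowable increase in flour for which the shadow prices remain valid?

Binding constraints: butter, flour. The basis is B = [[2,6],[6,3]] with det -30.
Per unit increase in flour, x* moves by d = (0.2, -0.0667).
The basis stays optimal until brioche reaches 0; allowable increase = 360 kg.

360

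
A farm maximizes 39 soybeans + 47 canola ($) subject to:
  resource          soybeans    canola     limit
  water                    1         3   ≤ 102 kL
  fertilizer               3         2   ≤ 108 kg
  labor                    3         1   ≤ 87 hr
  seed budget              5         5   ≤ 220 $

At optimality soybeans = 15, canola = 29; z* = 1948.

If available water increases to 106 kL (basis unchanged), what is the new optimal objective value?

At the optimum: water uses 102 of 102 (binding); fertilizer uses 103 of 108 (slack = 5); labor uses 74 of 87 (slack = 13); seed budget uses 220 of 220 (binding).
Since fertilizer, labor are not tight, their duals are 0.
Dual feasibility on the basic columns requires 1·y_water + 5·y_seed budget = 39, 3·y_water + 5·y_seed budget = 47.
This yields shadow prices y_water = 4, y_seed budget = 7.
Δz = y_water·Δb = 4 × (4) = 16, so new z* = 1948 + 16 = 1964.

1964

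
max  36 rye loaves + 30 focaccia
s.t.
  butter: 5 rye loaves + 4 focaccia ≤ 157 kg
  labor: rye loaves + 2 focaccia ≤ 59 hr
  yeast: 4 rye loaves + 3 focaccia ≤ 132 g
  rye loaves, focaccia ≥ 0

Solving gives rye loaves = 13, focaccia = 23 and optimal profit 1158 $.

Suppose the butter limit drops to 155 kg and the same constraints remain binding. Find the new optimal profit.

1144

Binding: butter and labor. Non-binding: yeast (11 unused).
Since yeast is not tight, its dual is 0.
The binding rows give the dual system: 5·y_butter + 1·y_labor = 36 and 4·y_butter + 2·y_labor = 30.
This yields shadow prices y_butter = 7, y_labor = 1.
Δz = y_butter·Δb = 7 × (-2) = -14, so new z* = 1158 − 14 = 1144.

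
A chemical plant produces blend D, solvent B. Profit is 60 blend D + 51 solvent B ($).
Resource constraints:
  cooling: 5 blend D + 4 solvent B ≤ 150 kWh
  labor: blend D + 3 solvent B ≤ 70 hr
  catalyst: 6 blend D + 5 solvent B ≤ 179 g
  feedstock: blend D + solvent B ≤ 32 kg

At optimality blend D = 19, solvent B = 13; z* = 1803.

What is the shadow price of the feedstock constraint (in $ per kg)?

6

Binding: catalyst and feedstock. Non-binding: cooling (3 unused), labor (12 unused).
Since cooling, labor are not tight, their duals are 0.
From A_Bᵀ y = c: 6·y_catalyst + 1·y_feedstock = 60; 5·y_catalyst + 1·y_feedstock = 51.
→ y_catalyst = 9 and y_feedstock = 6.
Shadow price of feedstock = 6.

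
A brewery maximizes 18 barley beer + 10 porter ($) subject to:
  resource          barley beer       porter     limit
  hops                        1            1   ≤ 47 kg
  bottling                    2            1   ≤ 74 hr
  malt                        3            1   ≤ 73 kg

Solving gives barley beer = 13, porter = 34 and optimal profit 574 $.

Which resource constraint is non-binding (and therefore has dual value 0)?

bottling

hops: 47/47 (binding)
bottling: 60/74 (slack 14)
malt: 73/73 (binding)
By complementary slackness, a constraint with positive slack has shadow price 0 → bottling.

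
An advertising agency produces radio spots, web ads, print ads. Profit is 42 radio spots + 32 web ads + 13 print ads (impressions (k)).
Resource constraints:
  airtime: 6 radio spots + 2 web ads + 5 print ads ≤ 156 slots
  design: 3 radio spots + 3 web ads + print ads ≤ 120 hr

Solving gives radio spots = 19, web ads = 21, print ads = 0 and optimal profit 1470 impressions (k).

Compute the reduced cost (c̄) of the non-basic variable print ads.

Check each constraint at x*: airtime 156/156 (tight); design 120/120 (tight).
The binding rows give the dual system: 6·y_airtime + 3·y_design = 42 and 2·y_airtime + 3·y_design = 32.
→ y_airtime = 2.5 and y_design = 9.
Reduced cost of print ads: c₃ − yᵀa₃ = 13 − (2.5·5 + 9·1) = 13 − 21.5 = -8.5.

-8.5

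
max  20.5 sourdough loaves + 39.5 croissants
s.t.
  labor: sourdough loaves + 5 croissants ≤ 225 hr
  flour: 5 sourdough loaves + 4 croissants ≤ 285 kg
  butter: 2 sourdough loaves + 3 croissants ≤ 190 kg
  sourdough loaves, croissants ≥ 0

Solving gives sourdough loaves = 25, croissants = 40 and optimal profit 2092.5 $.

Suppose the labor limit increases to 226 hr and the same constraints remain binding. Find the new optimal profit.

Binding: labor and flour. Non-binding: butter (20 unused).
Since butter is not tight, its dual is 0.
Dual feasibility on the basic columns requires 1·y_labor + 5·y_flour = 20.5, 5·y_labor + 4·y_flour = 39.5.
Solving: y_labor = 5.5, y_flour = 3.
Δz = y_labor·Δb = 5.5 × (1) = 5.5, so new z* = 2092.5 + 5.5 = 2098.

2098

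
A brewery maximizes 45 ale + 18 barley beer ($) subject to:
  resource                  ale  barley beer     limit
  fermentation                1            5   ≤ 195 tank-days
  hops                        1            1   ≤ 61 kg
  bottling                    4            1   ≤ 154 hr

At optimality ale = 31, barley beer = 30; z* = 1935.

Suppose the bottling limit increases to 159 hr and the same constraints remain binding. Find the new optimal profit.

1980

Binding: hops and bottling. Non-binding: fermentation (14 unused).
Slack constraints have shadow price 0 (complementary slackness).
Dual feasibility on the basic columns requires 1·y_hops + 4·y_bottling = 45, 1·y_hops + 1·y_bottling = 18.
Solving: y_hops = 9, y_bottling = 9.
Δz = y_bottling·Δb = 9 × (5) = 45, so new z* = 1935 + 45 = 1980.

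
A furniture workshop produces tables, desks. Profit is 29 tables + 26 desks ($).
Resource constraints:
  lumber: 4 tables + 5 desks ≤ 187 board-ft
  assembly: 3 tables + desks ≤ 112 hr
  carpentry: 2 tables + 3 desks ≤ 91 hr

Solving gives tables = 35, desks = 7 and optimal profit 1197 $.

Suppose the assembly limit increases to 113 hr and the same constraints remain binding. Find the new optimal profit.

1202

Binding: assembly and carpentry. Non-binding: lumber (12 unused).
By complementary slackness, y = 0 for the non-binding constraint.
Dual feasibility on the basic columns requires 3·y_assembly + 2·y_carpentry = 29, 1·y_assembly + 3·y_carpentry = 26.
Solving: y_assembly = 5, y_carpentry = 7.
Δz = y_assembly·Δb = 5 × (1) = 5, so new z* = 1197 + 5 = 1202.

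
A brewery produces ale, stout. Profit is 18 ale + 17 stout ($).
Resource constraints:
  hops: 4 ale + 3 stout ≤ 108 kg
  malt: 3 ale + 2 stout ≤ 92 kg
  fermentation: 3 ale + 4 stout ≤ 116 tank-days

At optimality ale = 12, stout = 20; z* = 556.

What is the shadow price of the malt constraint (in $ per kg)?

Check each constraint at x*: hops 108/108 (tight); malt 76/92 (slack 16); fermentation 116/116 (tight).
Slack constraints have shadow price 0 (complementary slackness).
From A_Bᵀ y = c: 4·y_hops + 3·y_fermentation = 18; 3·y_hops + 4·y_fermentation = 17.
→ y_hops = 3 and y_fermentation = 2.
Shadow price of malt = 0.

0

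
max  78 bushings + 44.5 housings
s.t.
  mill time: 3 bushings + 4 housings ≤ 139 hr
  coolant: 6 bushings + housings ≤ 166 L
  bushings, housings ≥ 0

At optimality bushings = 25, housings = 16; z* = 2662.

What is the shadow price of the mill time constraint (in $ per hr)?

9

Both mill time and coolant are binding at x*.
From A_Bᵀ y = c: 3·y_mill time + 6·y_coolant = 78; 4·y_mill time + 1·y_coolant = 44.5.
Solving: y_mill time = 9, y_coolant = 8.5.
Shadow price of mill time = 9.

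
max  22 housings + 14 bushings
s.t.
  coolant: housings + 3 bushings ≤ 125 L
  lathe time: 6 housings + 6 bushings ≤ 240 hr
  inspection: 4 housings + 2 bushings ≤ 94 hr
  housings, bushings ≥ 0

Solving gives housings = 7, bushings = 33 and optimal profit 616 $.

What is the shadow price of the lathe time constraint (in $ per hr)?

1

Check each constraint at x*: coolant 106/125 (slack 19); lathe time 240/240 (tight); inspection 94/94 (tight).
Slack constraints have shadow price 0 (complementary slackness).
From A_Bᵀ y = c: 6·y_lathe time + 4·y_inspection = 22; 6·y_lathe time + 2·y_inspection = 14.
This yields shadow prices y_lathe time = 1, y_inspection = 4.
Shadow price of lathe time = 1.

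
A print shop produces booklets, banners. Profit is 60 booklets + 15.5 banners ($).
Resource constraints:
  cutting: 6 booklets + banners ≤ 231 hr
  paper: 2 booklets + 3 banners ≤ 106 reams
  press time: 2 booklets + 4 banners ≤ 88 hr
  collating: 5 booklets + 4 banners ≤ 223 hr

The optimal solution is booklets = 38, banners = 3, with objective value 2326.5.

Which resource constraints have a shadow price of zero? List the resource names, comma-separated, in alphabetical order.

collating, paper

cutting: 231/231 (binding)
paper: 85/106 (slack 21)
press time: 88/88 (binding)
collating: 202/223 (slack 21)
By complementary slackness, a constraint with positive slack has shadow price 0 → collating, paper.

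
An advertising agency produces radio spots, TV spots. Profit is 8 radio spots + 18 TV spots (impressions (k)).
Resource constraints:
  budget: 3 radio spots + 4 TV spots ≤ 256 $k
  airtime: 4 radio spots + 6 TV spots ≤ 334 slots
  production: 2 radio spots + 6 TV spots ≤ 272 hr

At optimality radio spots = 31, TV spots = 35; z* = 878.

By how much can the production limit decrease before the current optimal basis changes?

105

Binding constraints: airtime, production. The basis is B = [[4,6],[2,6]] with det 12.
Per unit decrease in production, x* moves by d = (0.5, -0.3333).
The basis stays optimal until TV spots reaches 0; allowable decrease = 105 hr.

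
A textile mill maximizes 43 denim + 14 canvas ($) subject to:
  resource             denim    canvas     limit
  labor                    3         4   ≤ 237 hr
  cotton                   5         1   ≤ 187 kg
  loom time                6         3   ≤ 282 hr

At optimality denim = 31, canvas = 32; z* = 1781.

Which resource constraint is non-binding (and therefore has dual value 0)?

labor

labor: 221/237 (slack 16)
cotton: 187/187 (binding)
loom time: 282/282 (binding)
By complementary slackness, a constraint with positive slack has shadow price 0 → labor.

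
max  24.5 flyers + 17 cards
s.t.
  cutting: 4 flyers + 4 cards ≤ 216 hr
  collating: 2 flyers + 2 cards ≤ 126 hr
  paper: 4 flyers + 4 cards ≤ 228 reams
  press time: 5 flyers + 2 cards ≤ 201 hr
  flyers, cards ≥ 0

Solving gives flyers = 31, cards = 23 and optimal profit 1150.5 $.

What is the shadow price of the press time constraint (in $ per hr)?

Binding: cutting and press time. Non-binding: collating (18 unused), paper (12 unused).
Slack constraints have shadow price 0 (complementary slackness).
Dual feasibility on the basic columns requires 4·y_cutting + 5·y_press time = 24.5, 4·y_cutting + 2·y_press time = 17.
This yields shadow prices y_cutting = 3, y_press time = 2.5.
Shadow price of press time = 2.5.

2.5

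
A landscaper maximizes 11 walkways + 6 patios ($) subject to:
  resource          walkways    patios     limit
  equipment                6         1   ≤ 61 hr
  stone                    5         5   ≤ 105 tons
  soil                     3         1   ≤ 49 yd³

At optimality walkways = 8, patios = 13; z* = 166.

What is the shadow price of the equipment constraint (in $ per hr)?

Binding: equipment and stone. Non-binding: soil (12 unused).
By complementary slackness, y = 0 for the non-binding constraint.
From A_Bᵀ y = c: 6·y_equipment + 5·y_stone = 11; 1·y_equipment + 5·y_stone = 6.
Solving: y_equipment = 1, y_stone = 1.
Shadow price of equipment = 1.

1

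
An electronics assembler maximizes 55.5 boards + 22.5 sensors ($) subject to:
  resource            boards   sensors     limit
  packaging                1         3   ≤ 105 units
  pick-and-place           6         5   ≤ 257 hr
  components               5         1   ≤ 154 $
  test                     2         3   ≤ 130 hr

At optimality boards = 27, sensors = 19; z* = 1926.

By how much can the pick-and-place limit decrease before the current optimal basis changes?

72.2

Binding constraints: pick-and-place, components. The basis is B = [[6,5],[5,1]] with det -19.
Per unit decrease in pick-and-place, x* moves by d = (0.0526, -0.2632).
The basis stays optimal until sensors reaches 0; allowable decrease = 72.2 hr.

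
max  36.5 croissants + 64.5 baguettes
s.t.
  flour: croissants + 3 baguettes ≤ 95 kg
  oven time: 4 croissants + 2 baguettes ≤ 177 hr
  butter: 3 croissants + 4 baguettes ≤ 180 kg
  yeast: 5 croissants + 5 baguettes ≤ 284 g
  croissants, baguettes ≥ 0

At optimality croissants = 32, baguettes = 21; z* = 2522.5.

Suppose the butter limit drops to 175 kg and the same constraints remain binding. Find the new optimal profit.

At the optimum: flour uses 95 of 95 (binding); oven time uses 170 of 177 (slack = 7); butter uses 180 of 180 (binding); yeast uses 265 of 284 (slack = 19).
Since oven time, yeast are not tight, their duals are 0.
From A_Bᵀ y = c: 1·y_flour + 3·y_butter = 36.5; 3·y_flour + 4·y_butter = 64.5.
This yields shadow prices y_flour = 9.5, y_butter = 9.
Δz = y_butter·Δb = 9 × (-5) = -45, so new z* = 2522.5 − 45 = 2477.5.

2477.5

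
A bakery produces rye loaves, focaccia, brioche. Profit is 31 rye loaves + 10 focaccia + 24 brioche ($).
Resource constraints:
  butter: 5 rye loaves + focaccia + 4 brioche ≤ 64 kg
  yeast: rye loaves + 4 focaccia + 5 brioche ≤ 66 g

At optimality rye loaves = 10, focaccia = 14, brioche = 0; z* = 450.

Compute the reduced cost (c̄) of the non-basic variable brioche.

-5

Both butter and yeast are binding at x*.
Dual feasibility on the basic columns requires 5·y_butter + 1·y_yeast = 31, 1·y_butter + 4·y_yeast = 10.
→ y_butter = 6 and y_yeast = 1.
Reduced cost of brioche: c₃ − yᵀa₃ = 24 − (6·4 + 1·5) = 24 − 29 = -5.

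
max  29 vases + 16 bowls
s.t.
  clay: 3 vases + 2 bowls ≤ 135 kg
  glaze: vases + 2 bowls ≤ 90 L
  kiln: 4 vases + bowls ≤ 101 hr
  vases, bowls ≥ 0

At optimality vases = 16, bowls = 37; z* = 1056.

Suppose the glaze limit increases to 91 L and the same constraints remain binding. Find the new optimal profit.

Check each constraint at x*: clay 122/135 (slack 13); glaze 90/90 (tight); kiln 101/101 (tight).
Since clay is not tight, its dual is 0.
The binding rows give the dual system: 1·y_glaze + 4·y_kiln = 29 and 2·y_glaze + 1·y_kiln = 16.
→ y_glaze = 5 and y_kiln = 6.
Δz = y_glaze·Δb = 5 × (1) = 5, so new z* = 1056 + 5 = 1061.

1061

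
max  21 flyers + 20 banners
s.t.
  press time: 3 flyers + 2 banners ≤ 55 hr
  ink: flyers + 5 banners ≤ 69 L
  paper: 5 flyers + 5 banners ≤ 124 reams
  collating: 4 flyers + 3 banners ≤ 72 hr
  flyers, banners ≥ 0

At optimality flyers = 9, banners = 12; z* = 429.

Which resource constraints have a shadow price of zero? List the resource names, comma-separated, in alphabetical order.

press time: 51/55 (slack 4)
ink: 69/69 (binding)
paper: 105/124 (slack 19)
collating: 72/72 (binding)
By complementary slackness, a constraint with positive slack has shadow price 0 → paper, press time.

paper, press time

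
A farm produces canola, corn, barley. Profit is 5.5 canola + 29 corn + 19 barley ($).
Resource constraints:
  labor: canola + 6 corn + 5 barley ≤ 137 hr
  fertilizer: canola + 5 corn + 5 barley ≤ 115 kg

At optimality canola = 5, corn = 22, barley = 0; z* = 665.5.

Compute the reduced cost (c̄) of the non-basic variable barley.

-8.5

At the optimum: labor uses 137 of 137 (binding); fertilizer uses 115 of 115 (binding).
Dual feasibility on the basic columns requires 1·y_labor + 1·y_fertilizer = 5.5, 6·y_labor + 5·y_fertilizer = 29.
Solving: y_labor = 1.5, y_fertilizer = 4.
Reduced cost of barley: c₃ − yᵀa₃ = 19 − (1.5·5 + 4·5) = 19 − 27.5 = -8.5.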